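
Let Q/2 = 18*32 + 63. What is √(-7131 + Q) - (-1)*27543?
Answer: 27543 + I*√5853 ≈ 27543.0 + 76.505*I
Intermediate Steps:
Q = 1278 (Q = 2*(18*32 + 63) = 2*(576 + 63) = 2*639 = 1278)
√(-7131 + Q) - (-1)*27543 = √(-7131 + 1278) - (-1)*27543 = √(-5853) - 1*(-27543) = I*√5853 + 27543 = 27543 + I*√5853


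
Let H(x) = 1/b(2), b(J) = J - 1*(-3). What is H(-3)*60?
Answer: 12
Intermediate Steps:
b(J) = 3 + J (b(J) = J + 3 = 3 + J)
H(x) = 1/5 (H(x) = 1/(3 + 2) = 1/5)
H(-3)*60 = (1/5)*60 = 12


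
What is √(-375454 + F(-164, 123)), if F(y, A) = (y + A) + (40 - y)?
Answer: 21*I*√851 ≈ 612.61*I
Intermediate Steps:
F(y, A) = 40 + A (F(y, A) = (A + y) + (40 - y) = 40 + A)
√(-375454 + F(-164, 123)) = √(-375454 + (40 + 123)) = √(-375454 + 163) = √(-375291) = 21*I*√851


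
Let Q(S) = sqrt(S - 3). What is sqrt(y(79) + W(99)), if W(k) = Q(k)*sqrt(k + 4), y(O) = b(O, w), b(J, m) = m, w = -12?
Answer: 2*sqrt(-3 + sqrt(618)) ≈ 9.3508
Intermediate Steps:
y(O) = -12
Q(S) = sqrt(-3 + S)
W(k) = sqrt(-3 + k)*sqrt(4 + k) (W(k) = sqrt(-3 + k)*sqrt(k + 4) = sqrt(-3 + k)*sqrt(4 + k))
sqrt(y(79) + W(99)) = sqrt(-12 + sqrt(-3 + 99)*sqrt(4 + 99)) = sqrt(-12 + sqrt(96)*sqrt(103)) = sqrt(-12 + (4*sqrt(6))*sqrt(103)) = sqrt(-12 + 4*sqrt(618))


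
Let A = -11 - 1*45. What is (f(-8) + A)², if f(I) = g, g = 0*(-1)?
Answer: 3136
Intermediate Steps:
g = 0
f(I) = 0
A = -56 (A = -11 - 45 = -56)
(f(-8) + A)² = (0 - 56)² = (-56)² = 3136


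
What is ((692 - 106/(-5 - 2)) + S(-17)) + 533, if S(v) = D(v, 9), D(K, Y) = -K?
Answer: 8800/7 ≈ 1257.1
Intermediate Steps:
S(v) = -v
((692 - 106/(-5 - 2)) + S(-17)) + 533 = ((692 - 106/(-5 - 2)) - 1*(-17)) + 533 = ((692 - 106/(-7)) + 17) + 533 = ((692 - 106*(-⅐)) + 17) + 533 = ((692 + 106/7) + 17) + 533 = (4950/7 + 17) + 533 = 5069/7 + 533 = 8800/7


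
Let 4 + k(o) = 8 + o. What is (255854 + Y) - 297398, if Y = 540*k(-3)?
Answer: -41004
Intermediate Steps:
k(o) = 4 + o (k(o) = -4 + (8 + o) = 4 + o)
Y = 540 (Y = 540*(4 - 3) = 540*1 = 540)
(255854 + Y) - 297398 = (255854 + 540) - 297398 = 256394 - 297398 = -41004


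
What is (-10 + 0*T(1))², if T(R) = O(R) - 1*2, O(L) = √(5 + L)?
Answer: 100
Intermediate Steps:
T(R) = -2 + √(5 + R) (T(R) = √(5 + R) - 1*2 = √(5 + R) - 2 = -2 + √(5 + R))
(-10 + 0*T(1))² = (-10 + 0*(-2 + √(5 + 1)))² = (-10 + 0*(-2 + √6))² = (-10 + 0)² = (-10)² = 100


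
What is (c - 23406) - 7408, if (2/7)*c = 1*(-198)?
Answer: -31507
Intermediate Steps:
c = -693 (c = 7*(1*(-198))/2 = (7/2)*(-198) = -693)
(c - 23406) - 7408 = (-693 - 23406) - 7408 = -24099 - 7408 = -31507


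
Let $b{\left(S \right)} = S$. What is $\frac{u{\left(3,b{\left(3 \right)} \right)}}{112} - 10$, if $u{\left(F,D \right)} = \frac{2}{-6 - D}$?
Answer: $- \frac{5041}{504} \approx -10.002$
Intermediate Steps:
$\frac{u{\left(3,b{\left(3 \right)} \right)}}{112} - 10 = \frac{\left(-2\right) \frac{1}{6 + 3}}{112} - 10 = \frac{\left(-2\right) \frac{1}{9}}{112} - 10 = \frac{1}{112} \left(- \frac{2}{9}\right) - 10 = - \frac{1}{504} - 10 = - \frac{5041}{504}$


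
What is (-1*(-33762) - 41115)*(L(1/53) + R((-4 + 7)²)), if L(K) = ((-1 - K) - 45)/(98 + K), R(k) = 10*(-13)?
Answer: 4983782517/5195 ≈ 9.5934e+5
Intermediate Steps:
R(k) = -130
L(K) = (-46 - K)/(98 + K)
(-1*(-33762) - 41115)*(L(1/53) + R((-4 + 7)²)) = (-1*(-33762) - 41115)*((-46 - 1/53)/(98 + 1/53) - 130) = (33762 - 41115)*((-46 - 1*1/53)/(98 + 1/53) - 130) = -7353*((-46 - 1/53)/(5195/53) - 130) = -7353*((53/5195)*(-2439/53) - 130) = -7353*(-2439/5195 - 130) = -7353*(-677789/5195) = 4983782517/5195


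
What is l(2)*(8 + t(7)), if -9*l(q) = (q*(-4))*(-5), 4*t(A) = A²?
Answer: -90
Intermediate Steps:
t(A) = A²/4
l(q) = -20*q/9 (l(q) = -q*(-4)*(-5)/9 = -(-4*q)*(-5)/9 = -20*q/9)
l(2)*(8 + t(7)) = (-20/9*2)*(8 + (¼)*7²) = -40*(8 + (¼)*49)/9 = -40*(8 + 49/4)/9 = -40/9*81/4 = -90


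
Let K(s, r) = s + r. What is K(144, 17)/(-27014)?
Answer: -161/27014 ≈ -0.0059599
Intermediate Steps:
K(s, r) = r + s
K(144, 17)/(-27014) = (17 + 144)/(-27014) = 161*(-1/27014) = -161/27014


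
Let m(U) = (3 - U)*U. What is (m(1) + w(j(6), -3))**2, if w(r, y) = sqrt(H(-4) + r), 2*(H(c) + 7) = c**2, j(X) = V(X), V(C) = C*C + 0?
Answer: (2 + sqrt(37))**2 ≈ 65.331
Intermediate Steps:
V(C) = C**2 (V(C) = C**2 + 0 = C**2)
j(X) = X**2
H(c) = -7 + c**2/2
w(r, y) = sqrt(1 + r) (w(r, y) = sqrt((-7 + (1/2)*(-4)**2) + r) = sqrt((-7 + (1/2)*16) + r) = sqrt((-7 + 8) + r) = sqrt(1 + r))
m(U) = U*(3 - U)
(m(1) + w(j(6), -3))**2 = (1*(3 - 1*1) + sqrt(1 + 6**2))**2 = (1*(3 - 1) + sqrt(1 + 36))**2 = (1*2 + sqrt(37))**2 = (2 + sqrt(37))**2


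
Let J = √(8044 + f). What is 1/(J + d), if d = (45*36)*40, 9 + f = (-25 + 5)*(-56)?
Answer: 12960/839806169 - √9155/4199030845 ≈ 1.5409e-5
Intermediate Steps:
f = 1111 (f = -9 + (-25 + 5)*(-56) = -9 - 20*(-56) = -9 + 1120 = 1111)
J = √9155 (J = √(8044 + 1111) = √9155 ≈ 95.682)
d = 64800 (d = 1620*40 = 64800)
1/(J + d) = 1/(√9155 + 64800) = 1/(64800 + √9155)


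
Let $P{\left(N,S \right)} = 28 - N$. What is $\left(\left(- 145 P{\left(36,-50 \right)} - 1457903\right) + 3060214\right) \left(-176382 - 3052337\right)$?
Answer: $-5177157283649$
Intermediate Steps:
$\left(\left(- 145 P{\left(36,-50 \right)} - 1457903\right) + 3060214\right) \left(-176382 - 3052337\right) = \left(\left(- 145 \left(28 - 36\right) - 1457903\right) + 3060214\right) \left(-176382 - 3052337\right) = \left(\left(- 145 \left(28 - 36\right) - 1457903\right) + 3060214\right) \left(-3228719\right) = \left(\left(\left(-145\right) \left(-8\right) - 1457903\right) + 3060214\right) \left(-3228719\right) = \left(\left(1160 - 1457903\right) + 3060214\right) \left(-3228719\right) = \left(-1456743 + 3060214\right) \left(-3228719\right) = 1603471 \left(-3228719\right) = -5177157283649$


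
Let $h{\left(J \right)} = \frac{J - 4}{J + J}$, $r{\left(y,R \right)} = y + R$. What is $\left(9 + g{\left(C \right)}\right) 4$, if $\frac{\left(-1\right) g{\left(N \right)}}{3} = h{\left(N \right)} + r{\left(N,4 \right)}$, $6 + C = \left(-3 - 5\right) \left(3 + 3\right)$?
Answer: $\frac{5666}{9} \approx 629.56$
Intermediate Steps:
$C = -54$ ($C = -6 + \left(-3 - 5\right) \left(3 + 3\right) = -6 - 48 = -54$)
$r{\left(y,R \right)} = R + y$
$h{\left(J \right)} = \frac{-4 + J}{2 J}$
$g{\left(N \right)} = -12 - 3 N - \frac{3 \left(-4 + N\right)}{2 N}$ ($g{\left(N \right)} = - 3 \left(\frac{-4 + N}{2 N} + \left(4 + N\right)\right) = - 3 \left(4 + N + \frac{-4 + N}{2 N}\right) = -12 - 3 N - \frac{3 \left(-4 + N\right)}{2 N}$)
$\left(9 + g{\left(C \right)}\right) 4 = \left(9 - \left(- \frac{297}{2} + \frac{1}{9}\right)\right) 4 = \left(9 + \left(- \frac{27}{2} + 162 + 6 \left(- \frac{1}{54}\right)\right)\right) 4 = \left(9 - - \frac{2671}{18}\right) 4 = \left(9 + \frac{2671}{18}\right) 4 = \frac{2833}{18} \cdot 4 = \frac{5666}{9}$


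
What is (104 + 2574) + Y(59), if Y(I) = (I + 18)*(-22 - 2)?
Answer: 830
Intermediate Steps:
Y(I) = -432 - 24*I (Y(I) = (18 + I)*(-24) = -432 - 24*I)
(104 + 2574) + Y(59) = (104 + 2574) + (-432 - 24*59) = 2678 + (-432 - 1416) = 2678 - 1848 = 830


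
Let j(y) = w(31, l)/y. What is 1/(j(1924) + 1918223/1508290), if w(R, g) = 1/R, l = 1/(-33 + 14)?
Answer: 44980224380/57206000451 ≈ 0.78629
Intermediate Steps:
l = -1/19 (l = 1/(-19) = -1/19 ≈ -0.052632)
j(y) = 1/(31*y)
1/(j(1924) + 1918223/1508290) = 1/((1/31)/1924 + 1918223/1508290) = 1/((1/31)*(1/1924) + 1918223*(1/1508290)) = 1/(1/59644 + 1918223/1508290) = 1/(57206000451/44980224380) = 44980224380/57206000451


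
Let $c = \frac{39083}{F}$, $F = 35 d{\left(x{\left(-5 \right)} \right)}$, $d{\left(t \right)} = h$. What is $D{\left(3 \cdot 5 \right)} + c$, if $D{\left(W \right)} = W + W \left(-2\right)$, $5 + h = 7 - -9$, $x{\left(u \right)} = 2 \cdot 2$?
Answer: $\frac{3028}{35} \approx 86.514$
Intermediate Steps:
$x{\left(u \right)} = 4$
$h = 11$ ($h = -5 + \left(7 - -9\right) = -5 + \left(7 + 9\right) = -5 + 16 = 11$)
$d{\left(t \right)} = 11$
$F = 385$ ($F = 35 \cdot 11 = 385$)
$D{\left(W \right)} = - W$ ($D{\left(W \right)} = W - 2 W = - W$)
$c = \frac{3553}{35}$ ($c = \frac{39083}{385} = 39083 \cdot \frac{1}{385} = \frac{3553}{35} \approx 101.51$)
$D{\left(3 \cdot 5 \right)} + c = - 3 \cdot 5 + \frac{3553}{35} = \left(-1\right) 15 + \frac{3553}{35} = -15 + \frac{3553}{35} = \frac{3028}{35}$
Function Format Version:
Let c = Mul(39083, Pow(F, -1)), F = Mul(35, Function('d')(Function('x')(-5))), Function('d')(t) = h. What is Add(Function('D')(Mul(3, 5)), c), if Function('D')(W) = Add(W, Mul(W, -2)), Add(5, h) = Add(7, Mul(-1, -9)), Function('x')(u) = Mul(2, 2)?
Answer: Rational(3028, 35) ≈ 86.514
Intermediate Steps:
Function('x')(u) = 4
h = 11 (h = Add(-5, Add(7, Mul(-1, -9))) = Add(-5, Add(7, 9)) = Add(-5, 16) = 11)
Function('d')(t) = 11
F = 385 (F = Mul(35, 11) = 385)
Function('D')(W) = Mul(-1, W) (Function('D')(W) = Add(W, Mul(-2, W)) = Mul(-1, W))
c = Rational(3553, 35) (c = Mul(39083, Pow(385, -1)) = Mul(39083, Rational(1, 385)) = Rational(3553, 35) ≈ 101.51)
Add(Function('D')(Mul(3, 5)), c) = Add(Mul(-1, Mul(3, 5)), Rational(3553, 35)) = Add(Mul(-1, 15), Rational(3553, 35)) = Add(-15, Rational(3553, 35)) = Rational(3028, 35)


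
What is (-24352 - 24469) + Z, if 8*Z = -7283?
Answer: -397851/8 ≈ -49731.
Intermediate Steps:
Z = -7283/8 (Z = (1/8)*(-7283) = -7283/8 ≈ -910.38)
(-24352 - 24469) + Z = (-24352 - 24469) - 7283/8 = -48821 - 7283/8 = -397851/8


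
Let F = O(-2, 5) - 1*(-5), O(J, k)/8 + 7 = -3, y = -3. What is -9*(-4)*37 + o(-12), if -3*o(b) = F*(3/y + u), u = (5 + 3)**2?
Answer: 2907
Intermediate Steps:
O(J, k) = -80 (O(J, k) = -56 + 8*(-3) = -56 - 24 = -80)
u = 64 (u = 8**2 = 64)
F = -75 (F = -80 - 1*(-5) = -80 + 5 = -75)
o(b) = 1575 (o(b) = -(-25)*(3/(-3) + 64) = -(-25)*(3*(-1/3) + 64) = -(-25)*(-1 + 64) = -(-25)*63 = -1/3*(-4725) = 1575)
-9*(-4)*37 + o(-12) = -9*(-4)*37 + 1575 = 36*37 + 1575 = 1332 + 1575 = 2907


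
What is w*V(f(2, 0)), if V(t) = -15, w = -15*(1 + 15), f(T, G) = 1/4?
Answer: 3600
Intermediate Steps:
f(T, G) = 1/4
w = -240 (w = -15*16 = -240)
w*V(f(2, 0)) = -240*(-15) = 3600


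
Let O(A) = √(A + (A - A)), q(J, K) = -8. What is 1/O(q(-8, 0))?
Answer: -I*√2/4 ≈ -0.35355*I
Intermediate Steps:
O(A) = √A (O(A) = √(A + 0) = √A)
1/O(q(-8, 0)) = 1/(√(-8)) = 1/(2*I*√2) = -I*√2/4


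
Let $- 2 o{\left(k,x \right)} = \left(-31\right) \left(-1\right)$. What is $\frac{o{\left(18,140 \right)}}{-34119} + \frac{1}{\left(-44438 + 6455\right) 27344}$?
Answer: $\frac{5366125579}{11812079139696} \approx 0.00045429$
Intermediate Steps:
$o{\left(k,x \right)} = - \frac{31}{2}$ ($o{\left(k,x \right)} = - \frac{\left(-31\right) \left(-1\right)}{2} = \left(- \frac{1}{2}\right) 31 = - \frac{31}{2}$)
$\frac{o{\left(18,140 \right)}}{-34119} + \frac{1}{\left(-44438 + 6455\right) 27344} = - \frac{31}{2 \left(-34119\right)} + \frac{1}{\left(-44438 + 6455\right) 27344} = \left(- \frac{31}{2}\right) \left(- \frac{1}{34119}\right) + \frac{1}{-37983} \cdot \frac{1}{27344} = \frac{31}{68238} - \frac{1}{1038607152} = \frac{5366125579}{11812079139696}$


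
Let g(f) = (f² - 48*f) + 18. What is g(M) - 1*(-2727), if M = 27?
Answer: 2178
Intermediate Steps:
g(f) = 18 + f² - 48*f
g(M) - 1*(-2727) = (18 + 27² - 48*27) - 1*(-2727) = (18 + 729 - 1296) + 2727 = -549 + 2727 = 2178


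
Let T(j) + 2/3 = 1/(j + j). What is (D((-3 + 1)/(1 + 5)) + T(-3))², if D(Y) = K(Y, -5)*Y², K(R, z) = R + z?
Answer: 5929/2916 ≈ 2.0333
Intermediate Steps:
T(j) = -⅔ + 1/(2*j) (T(j) = -⅔ + 1/(j + j) = -⅔ + 1/(2*j))
D(Y) = Y²*(-5 + Y) (D(Y) = (Y - 5)*Y² = (-5 + Y)*Y² = Y²*(-5 + Y))
(D((-3 + 1)/(1 + 5)) + T(-3))² = (((-3 + 1)/(1 + 5))²*(-5 + (-3 + 1)/(1 + 5)) + (⅙)*(3 - 4*(-3))/(-3))² = ((-2/6)²*(-5 - 2/6) + (⅙)*(-⅓)*(3 + 12))² = ((-2*⅙)²*(-5 - 2*⅙) + (⅙)*(-⅓)*15)² = ((-⅓)²*(-5 - ⅓) - ⅚)² = ((⅑)*(-16/3) - ⅚)² = (-16/27 - ⅚)² = (-77/54)² = 5929/2916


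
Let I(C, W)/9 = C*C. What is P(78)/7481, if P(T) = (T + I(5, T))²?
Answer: 91809/7481 ≈ 12.272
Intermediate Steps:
I(C, W) = 9*C² (I(C, W) = 9*(C*C) = 9*C²)
P(T) = (225 + T)² (P(T) = (T + 9*5²)² = (T + 9*25)² = (T + 225)² = (225 + T)²)
P(78)/7481 = (225 + 78)²/7481 = 303²*(1/7481) = 91809*(1/7481) = 91809/7481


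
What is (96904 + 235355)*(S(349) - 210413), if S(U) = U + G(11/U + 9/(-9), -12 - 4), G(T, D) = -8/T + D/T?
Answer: -11794074122652/169 ≈ -6.9787e+10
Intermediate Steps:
S(U) = U - 24/(-1 + 11/U) (S(U) = U + (-8 + (-12 - 4))/(11/U + 9/(-9)) = U + (-8 - 16)/(11/U + 9*(-⅑)) = U - 24/(11/U - 1) = U - 24/(-1 + 11/U))
(96904 + 235355)*(S(349) - 210413) = (96904 + 235355)*(349*(13 + 349)/(-11 + 349) - 210413) = 332259*(349*362/338 - 210413) = 332259*(349*(1/338)*362 - 210413) = 332259*(63169/169 - 210413) = 332259*(-35496628/169) = -11794074122652/169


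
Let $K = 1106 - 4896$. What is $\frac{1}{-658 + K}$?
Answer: $- \frac{1}{4448} \approx -0.00022482$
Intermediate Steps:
$K = -3790$ ($K = 1106 - 4896 = -3790$)
$\frac{1}{-658 + K} = \frac{1}{-658 - 3790} = \frac{1}{-4448} = - \frac{1}{4448}$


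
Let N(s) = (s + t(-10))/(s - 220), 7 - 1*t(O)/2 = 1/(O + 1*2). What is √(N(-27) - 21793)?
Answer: 7*I*√108535999/494 ≈ 147.62*I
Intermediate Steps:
t(O) = 14 - 2/(2 + O) (t(O) = 14 - 2/(O + 1*2) = 14 - 2/(O + 2) = 14 - 2/(2 + O))
N(s) = (57/4 + s)/(-220 + s) (N(s) = (s + 2*(13 + 7*(-10))/(2 - 10))/(s - 220) = (s + 2*(13 - 70)/(-8))/(-220 + s) = (s + 2*(-⅛)*(-57))/(-220 + s) = (s + 57/4)/(-220 + s) = (57/4 + s)/(-220 + s))
√(N(-27) - 21793) = √((57/4 - 27)/(-220 - 27) - 21793) = √(-51/4/(-247) - 21793) = √(-1/247*(-51/4) - 21793) = √(51/988 - 21793) = √(-21531433/988) = 7*I*√108535999/494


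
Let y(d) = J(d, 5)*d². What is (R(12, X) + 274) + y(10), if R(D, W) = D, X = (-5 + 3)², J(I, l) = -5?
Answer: -214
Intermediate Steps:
X = 4 (X = (-2)² = 4)
y(d) = -5*d²
(R(12, X) + 274) + y(10) = (12 + 274) - 5*10² = 286 - 5*100 = 286 - 500 = -214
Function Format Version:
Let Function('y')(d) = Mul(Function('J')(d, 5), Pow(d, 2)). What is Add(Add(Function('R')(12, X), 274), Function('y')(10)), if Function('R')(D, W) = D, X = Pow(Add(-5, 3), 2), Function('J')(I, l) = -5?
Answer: -214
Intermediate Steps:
X = 4 (X = Pow(-2, 2) = 4)
Function('y')(d) = Mul(-5, Pow(d, 2))
Add(Add(Function('R')(12, X), 274), Function('y')(10)) = Add(Add(12, 274), Mul(-5, Pow(10, 2))) = Add(286, Mul(-5, 100)) = Add(286, -500) = -214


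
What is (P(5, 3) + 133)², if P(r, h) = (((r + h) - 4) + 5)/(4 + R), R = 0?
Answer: 292681/16 ≈ 18293.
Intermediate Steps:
P(r, h) = ¼ + h/4 + r/4 (P(r, h) = (((r + h) - 4) + 5)/(4 + 0) = (((h + r) - 4) + 5)/4 = ((-4 + h + r) + 5)*(¼) = (1 + h + r)*(¼) = ¼ + h/4 + r/4)
(P(5, 3) + 133)² = ((¼ + (¼)*3 + (¼)*5) + 133)² = ((¼ + ¾ + 5/4) + 133)² = (9/4 + 133)² = (541/4)² = 292681/16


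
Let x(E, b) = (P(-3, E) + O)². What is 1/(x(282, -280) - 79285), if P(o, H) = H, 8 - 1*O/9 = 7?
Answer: 1/5396 ≈ 0.00018532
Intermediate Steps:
O = 9 (O = 72 - 9*7 = 72 - 63 = 9)
x(E, b) = (9 + E)² (x(E, b) = (E + 9)² = (9 + E)²)
1/(x(282, -280) - 79285) = 1/((9 + 282)² - 79285) = 1/(291² - 79285) = 1/(84681 - 79285) = 1/5396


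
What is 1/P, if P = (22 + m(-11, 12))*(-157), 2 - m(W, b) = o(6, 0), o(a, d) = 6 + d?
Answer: -1/2826 ≈ -0.00035386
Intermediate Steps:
m(W, b) = -4 (m(W, b) = 2 - (6 + 0) = 2 - 1*6 = 2 - 6 = -4)
P = -2826 (P = (22 - 4)*(-157) = 18*(-157) = -2826)
1/P = 1/(-2826) = -1/2826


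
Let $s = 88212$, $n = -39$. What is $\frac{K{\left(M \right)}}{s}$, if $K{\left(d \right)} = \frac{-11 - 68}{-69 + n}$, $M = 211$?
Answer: $\frac{79}{9526896} \approx 8.2923 \cdot 10^{-6}$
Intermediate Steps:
$K{\left(d \right)} = \frac{79}{108}$ ($K{\left(d \right)} = \frac{-11 - 68}{-69 - 39} = - \frac{79}{-108} = \left(-79\right) \left(- \frac{1}{108}\right) = \frac{79}{108}$)
$\frac{K{\left(M \right)}}{s} = \frac{79}{108 \cdot 88212} = \frac{79}{108} \cdot \frac{1}{88212} = \frac{79}{9526896}$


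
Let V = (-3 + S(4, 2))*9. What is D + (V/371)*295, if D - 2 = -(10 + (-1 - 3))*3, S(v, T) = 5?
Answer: -626/371 ≈ -1.6873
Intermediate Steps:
V = 18 (V = (-3 + 5)*9 = 2*9 = 18)
D = -16 (D = 2 - (10 + (-1 - 3))*3 = 2 - (10 - 4)*3 = 2 - 6*3 = 2 - 1*18 = 2 - 18 = -16)
D + (V/371)*295 = -16 + (18/371)*295 = -16 + 5310/371 = -626/371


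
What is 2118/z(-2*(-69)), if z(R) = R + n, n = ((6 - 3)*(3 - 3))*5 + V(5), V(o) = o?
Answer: 2118/143 ≈ 14.811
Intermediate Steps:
n = 5 (n = ((6 - 3)*(3 - 3))*5 + 5 = (3*0)*5 + 5 = 0*5 + 5 = 0 + 5 = 5)
z(R) = 5 + R (z(R) = R + 5 = 5 + R)
2118/z(-2*(-69)) = 2118/(5 - 2*(-69)) = 2118/(5 + 138) = 2118/143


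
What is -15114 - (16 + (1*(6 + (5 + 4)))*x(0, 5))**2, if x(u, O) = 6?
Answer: -26350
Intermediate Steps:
-15114 - (16 + (1*(6 + (5 + 4)))*x(0, 5))**2 = -15114 - (16 + (1*(6 + (5 + 4)))*6)**2 = -15114 - (16 + (1*(6 + 9))*6)**2 = -15114 - (16 + (1*15)*6)**2 = -15114 - (16 + 15*6)**2 = -15114 - (16 + 90)**2 = -15114 - 1*106**2 = -15114 - 1*11236 = -15114 - 11236 = -26350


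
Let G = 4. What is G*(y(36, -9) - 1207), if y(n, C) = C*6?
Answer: -5044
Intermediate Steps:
y(n, C) = 6*C
G*(y(36, -9) - 1207) = 4*(6*(-9) - 1207) = 4*(-54 - 1207) = 4*(-1261) = -5044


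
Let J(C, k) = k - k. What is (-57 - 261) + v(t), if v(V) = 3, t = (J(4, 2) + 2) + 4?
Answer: -315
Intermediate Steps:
J(C, k) = 0
t = 6 (t = (0 + 2) + 4 = 2 + 4 = 6)
(-57 - 261) + v(t) = (-57 - 261) + 3 = -318 + 3 = -315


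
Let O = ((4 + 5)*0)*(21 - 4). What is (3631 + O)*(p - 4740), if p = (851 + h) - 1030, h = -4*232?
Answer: -21230457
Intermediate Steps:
O = 0 (O = (9*0)*17 = 0*17 = 0)
h = -928
p = -1107 (p = (851 - 928) - 1030 = -77 - 1030 = -1107)
(3631 + O)*(p - 4740) = (3631 + 0)*(-1107 - 4740) = 3631*(-5847) = -21230457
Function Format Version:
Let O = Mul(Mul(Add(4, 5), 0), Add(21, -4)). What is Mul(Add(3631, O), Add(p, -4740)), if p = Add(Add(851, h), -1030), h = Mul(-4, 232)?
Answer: -21230457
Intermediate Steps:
O = 0 (O = Mul(Mul(9, 0), 17) = Mul(0, 17) = 0)
h = -928
p = -1107 (p = Add(Add(851, -928), -1030) = Add(-77, -1030) = -1107)
Mul(Add(3631, O), Add(p, -4740)) = Mul(Add(3631, 0), Add(-1107, -4740)) = Mul(3631, -5847) = -21230457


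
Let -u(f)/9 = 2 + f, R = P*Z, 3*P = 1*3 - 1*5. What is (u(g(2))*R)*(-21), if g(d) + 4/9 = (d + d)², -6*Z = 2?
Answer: 2212/3 ≈ 737.33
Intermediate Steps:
Z = -⅓ (Z = -⅙*2 = -⅓ ≈ -0.33333)
P = -⅔ (P = (1*3 - 1*5)/3 = (3 - 5)/3 = (⅓)*(-2) = -⅔ ≈ -0.66667)
R = 2/9 (R = -⅔*(-⅓) = 2/9 ≈ 0.22222)
g(d) = -4/9 + 4*d² (g(d) = -4/9 + (d + d)² = -4/9 + (2*d)² = -4/9 + 4*d²)
u(f) = -18 - 9*f (u(f) = -9*(2 + f) = -18 - 9*f)
(u(g(2))*R)*(-21) = ((-18 - 9*(-4/9 + 4*2²))*(2/9))*(-21) = ((-18 - 9*(-4/9 + 4*4))*(2/9))*(-21) = ((-18 - 9*(-4/9 + 16))*(2/9))*(-21) = ((-18 - 9*140/9)*(2/9))*(-21) = ((-18 - 140)*(2/9))*(-21) = -158*2/9*(-21) = -316/9*(-21) = 2212/3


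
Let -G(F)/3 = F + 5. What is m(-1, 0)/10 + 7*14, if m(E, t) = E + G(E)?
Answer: 967/10 ≈ 96.700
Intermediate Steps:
G(F) = -15 - 3*F (G(F) = -3*(F + 5) = -3*(5 + F) = -15 - 3*F)
m(E, t) = -15 - 2*E (m(E, t) = E + (-15 - 3*E) = -15 - 2*E)
m(-1, 0)/10 + 7*14 = (-15 - 2*(-1))/10 + 7*14 = (-15 + 2)*(⅒) + 98 = -13*⅒ + 98 = -13/10 + 98 = 967/10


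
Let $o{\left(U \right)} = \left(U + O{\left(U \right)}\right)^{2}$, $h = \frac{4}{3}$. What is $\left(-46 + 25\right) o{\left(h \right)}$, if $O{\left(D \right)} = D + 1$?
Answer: $- \frac{847}{3} \approx -282.33$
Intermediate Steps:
$O{\left(D \right)} = 1 + D$
$h = \frac{4}{3}$ ($h = 4 \cdot \frac{1}{3} = \frac{4}{3} \approx 1.3333$)
$o{\left(U \right)} = \left(1 + 2 U\right)^{2}$ ($o{\left(U \right)} = \left(U + \left(1 + U\right)\right)^{2} = \left(1 + 2 U\right)^{2}$)
$\left(-46 + 25\right) o{\left(h \right)} = \left(-46 + 25\right) \left(1 + 2 \cdot \frac{4}{3}\right)^{2} = - 21 \left(1 + \frac{8}{3}\right)^{2} = - 21 \left(\frac{11}{3}\right)^{2} = \left(-21\right) \frac{121}{9} = - \frac{847}{3}$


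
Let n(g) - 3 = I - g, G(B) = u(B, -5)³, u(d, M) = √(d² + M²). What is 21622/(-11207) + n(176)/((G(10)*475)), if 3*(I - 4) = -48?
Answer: -21622/11207 - 37*√5/296875 ≈ -1.9296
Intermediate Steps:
I = -12 (I = 4 + (⅓)*(-48) = 4 - 16 = -12)
u(d, M) = √(M² + d²)
G(B) = (25 + B²)^(3/2) (G(B) = (√((-5)² + B²))³ = (√(25 + B²))³ = (25 + B²)^(3/2))
n(g) = -9 - g (n(g) = 3 + (-12 - g) = -9 - g)
21622/(-11207) + n(176)/((G(10)*475)) = 21622/(-11207) + (-9 - 1*176)/(((25 + 10²)^(3/2)*475)) = 21622*(-1/11207) + (-9 - 176)/(((25 + 100)^(3/2)*475)) = -21622/11207 - 185*√5/1484375 = -21622/11207 - 37*√5/296875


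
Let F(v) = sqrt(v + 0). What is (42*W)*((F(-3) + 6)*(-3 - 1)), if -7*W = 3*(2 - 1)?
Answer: 432 + 72*I*sqrt(3) ≈ 432.0 + 124.71*I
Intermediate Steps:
F(v) = sqrt(v)
W = -3/7 (W = -3*(2 - 1)/7 = -3/7 ≈ -0.42857)
(42*W)*((F(-3) + 6)*(-3 - 1)) = (42*(-3/7))*((sqrt(-3) + 6)*(-3 - 1)) = -18*(I*sqrt(3) + 6)*(-4) = -18*(6 + I*sqrt(3))*(-4) = -18*(-24 - 4*I*sqrt(3)) = 432 + 72*I*sqrt(3)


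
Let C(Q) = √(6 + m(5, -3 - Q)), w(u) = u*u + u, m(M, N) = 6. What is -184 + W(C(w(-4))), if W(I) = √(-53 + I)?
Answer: -184 + I*√(53 - 2*√3) ≈ -184.0 + 7.0382*I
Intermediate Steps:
w(u) = u + u² (w(u) = u² + u = u + u²)
C(Q) = 2*√3 (C(Q) = √(6 + 6) = √12 = 2*√3)
-184 + W(C(w(-4))) = -184 + √(-53 + 2*√3)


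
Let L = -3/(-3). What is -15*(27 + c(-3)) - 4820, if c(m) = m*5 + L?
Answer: -5015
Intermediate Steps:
L = 1 (L = -3*(-⅓) = 1)
c(m) = 1 + 5*m (c(m) = m*5 + 1 = 5*m + 1 = 1 + 5*m)
-15*(27 + c(-3)) - 4820 = -15*(27 + (1 + 5*(-3))) - 4820 = -15*(27 + (1 - 15)) - 4820 = -15*(27 - 14) - 4820 = -15*13 - 4820 = -195 - 4820 = -5015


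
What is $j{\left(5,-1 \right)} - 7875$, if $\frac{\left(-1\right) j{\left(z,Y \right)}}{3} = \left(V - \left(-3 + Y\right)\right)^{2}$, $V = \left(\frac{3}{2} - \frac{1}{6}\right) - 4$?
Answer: $- \frac{23641}{3} \approx -7880.3$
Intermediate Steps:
$V = - \frac{8}{3}$ ($V = \left(3 \cdot \frac{1}{2} - \frac{1}{6}\right) - 4 = \left(\frac{3}{2} - \frac{1}{6}\right) - 4 = \frac{4}{3} - 4 = - \frac{8}{3} \approx -2.6667$)
$j{\left(z,Y \right)} = - 3 \left(\frac{1}{3} - Y\right)^{2}$ ($j{\left(z,Y \right)} = - 3 \left(- \frac{8}{3} - \left(-3 + Y\right)\right)^{2} = - 3 \left(\frac{1}{3} - Y\right)^{2}$)
$j{\left(5,-1 \right)} - 7875 = - \frac{\left(-1 + 3 \left(-1\right)\right)^{2}}{3} - 7875 = - \frac{\left(-1 - 3\right)^{2}}{3} - 7875 = - \frac{\left(-4\right)^{2}}{3} - 7875 = \left(- \frac{1}{3}\right) 16 - 7875 = - \frac{16}{3} - 7875 = - \frac{23641}{3}$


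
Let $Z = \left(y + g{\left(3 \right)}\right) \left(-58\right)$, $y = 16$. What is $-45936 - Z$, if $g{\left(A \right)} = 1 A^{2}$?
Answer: $-44486$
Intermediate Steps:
$g{\left(A \right)} = A^{2}$
$Z = -1450$ ($Z = \left(16 + 3^{2}\right) \left(-58\right) = \left(16 + 9\right) \left(-58\right) = 25 \left(-58\right) = -1450$)
$-45936 - Z = -45936 - -1450 = -45936 + 1450 = -44486$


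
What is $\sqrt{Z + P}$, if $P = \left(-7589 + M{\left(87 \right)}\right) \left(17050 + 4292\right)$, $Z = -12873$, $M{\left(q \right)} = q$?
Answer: $9 i \sqrt{1976797} \approx 12654.0 i$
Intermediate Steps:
$P = -160107684$ ($P = \left(-7589 + 87\right) \left(17050 + 4292\right) = \left(-7502\right) 21342 = -160107684$)
$\sqrt{Z + P} = \sqrt{-12873 - 160107684} = \sqrt{-160120557} = 9 i \sqrt{1976797}$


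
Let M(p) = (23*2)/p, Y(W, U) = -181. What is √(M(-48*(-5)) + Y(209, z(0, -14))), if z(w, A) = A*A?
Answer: I*√650910/60 ≈ 13.447*I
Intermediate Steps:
z(w, A) = A²
M(p) = 46/p
√(M(-48*(-5)) + Y(209, z(0, -14))) = √(46/((-48*(-5))) - 181) = √(46/240 - 181) = √(46*(1/240) - 181) = √(23/120 - 181) = √(-21697/120) = I*√650910/60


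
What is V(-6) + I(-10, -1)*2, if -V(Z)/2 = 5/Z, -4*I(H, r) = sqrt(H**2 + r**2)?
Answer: 5/3 - sqrt(101)/2 ≈ -3.3583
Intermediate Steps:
I(H, r) = -sqrt(H**2 + r**2)/4
V(Z) = -10/Z
V(-6) + I(-10, -1)*2 = -10/(-6) - sqrt((-10)**2 + (-1)**2)/4*2 = -10*(-1/6) - sqrt(100 + 1)/4*2 = 5/3 - sqrt(101)/4*2 = 5/3 - sqrt(101)/2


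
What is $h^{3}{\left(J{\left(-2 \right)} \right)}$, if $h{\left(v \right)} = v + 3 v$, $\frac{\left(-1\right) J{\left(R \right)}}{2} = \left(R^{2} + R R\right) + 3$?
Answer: $-681472$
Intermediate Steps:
$J{\left(R \right)} = -6 - 4 R^{2}$ ($J{\left(R \right)} = - 2 \left(\left(R^{2} + R R\right) + 3\right) = - 2 \left(\left(R^{2} + R^{2}\right) + 3\right) = - 2 \left(2 R^{2} + 3\right) = - 2 \left(3 + 2 R^{2}\right) = -6 - 4 R^{2}$)
$h{\left(v \right)} = 4 v$
$h^{3}{\left(J{\left(-2 \right)} \right)} = \left(4 \left(-6 - 4 \left(-2\right)^{2}\right)\right)^{3} = \left(4 \left(-6 - 16\right)\right)^{3} = \left(4 \left(-22\right)\right)^{3} = \left(-88\right)^{3} = -681472$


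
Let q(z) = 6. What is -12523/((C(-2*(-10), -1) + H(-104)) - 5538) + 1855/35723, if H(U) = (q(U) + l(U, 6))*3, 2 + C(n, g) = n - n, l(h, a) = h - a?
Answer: 65459227/29864428 ≈ 2.1919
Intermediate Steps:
C(n, g) = -2 (C(n, g) = -2 + (n - n) = -2 + 0 = -2)
H(U) = 3*U (H(U) = (6 + (U - 1*6))*3 = (6 + (U - 6))*3 = (6 + (-6 + U))*3 = U*3 = 3*U)
-12523/((C(-2*(-10), -1) + H(-104)) - 5538) + 1855/35723 = -12523/((-2 + 3*(-104)) - 5538) + 1855/35723 = -12523/((-2 - 312) - 5538) + 1855*(1/35723) = -12523/(-314 - 5538) + 1855/35723 = -12523/(-5852) + 1855/35723 = -12523*(-1/5852) + 1855/35723 = 1789/836 + 1855/35723 = 65459227/29864428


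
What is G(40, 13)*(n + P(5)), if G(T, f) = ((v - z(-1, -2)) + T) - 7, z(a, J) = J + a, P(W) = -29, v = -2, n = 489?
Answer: 15640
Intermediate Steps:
G(T, f) = -6 + T (G(T, f) = ((-2 - (-2 - 1)) + T) - 7 = ((-2 - 1*(-3)) + T) - 7 = ((-2 + 3) + T) - 7 = (1 + T) - 7 = -6 + T)
G(40, 13)*(n + P(5)) = (-6 + 40)*(489 - 29) = 34*460 = 15640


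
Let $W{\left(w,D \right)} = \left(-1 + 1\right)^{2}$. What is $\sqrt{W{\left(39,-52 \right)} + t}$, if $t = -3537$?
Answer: $3 i \sqrt{393} \approx 59.473 i$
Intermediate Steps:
$W{\left(w,D \right)} = 0$ ($W{\left(w,D \right)} = 0^{2} = 0$)
$\sqrt{W{\left(39,-52 \right)} + t} = \sqrt{0 - 3537} = \sqrt{-3537} = 3 i \sqrt{393}$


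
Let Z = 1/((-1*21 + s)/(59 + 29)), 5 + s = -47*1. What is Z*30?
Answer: -2640/73 ≈ -36.164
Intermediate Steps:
s = -52 (s = -5 - 47*1 = -5 - 47 = -52)
Z = -88/73 (Z = 1/((-1*21 - 52)/(59 + 29)) = 1/((-21 - 52)/88) = 1/(-73*1/88) = 1/(-73/88) = -88/73 ≈ -1.2055)
Z*30 = -88/73*30 = -2640/73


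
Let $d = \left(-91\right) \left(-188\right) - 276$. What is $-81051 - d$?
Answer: $-97883$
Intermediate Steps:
$d = 16832$ ($d = 17108 - 276 = 16832$)
$-81051 - d = -81051 - 16832 = -97883$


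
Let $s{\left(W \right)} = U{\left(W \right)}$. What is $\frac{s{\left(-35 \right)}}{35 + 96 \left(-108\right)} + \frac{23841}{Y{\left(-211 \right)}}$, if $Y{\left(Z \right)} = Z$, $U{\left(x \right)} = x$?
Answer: $- \frac{246341668}{2180263} \approx -112.99$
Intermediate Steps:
$s{\left(W \right)} = W$
$\frac{s{\left(-35 \right)}}{35 + 96 \left(-108\right)} + \frac{23841}{Y{\left(-211 \right)}} = - \frac{35}{35 + 96 \left(-108\right)} + \frac{23841}{-211} = - \frac{35}{35 - 10368} + 23841 \left(- \frac{1}{211}\right) = - \frac{35}{-10333} - \frac{23841}{211} = \left(-35\right) \left(- \frac{1}{10333}\right) - \frac{23841}{211} = \frac{35}{10333} - \frac{23841}{211} = - \frac{246341668}{2180263}$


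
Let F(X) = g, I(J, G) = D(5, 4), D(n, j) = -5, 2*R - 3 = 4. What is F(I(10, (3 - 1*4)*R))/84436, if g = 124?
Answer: 31/21109 ≈ 0.0014686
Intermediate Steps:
R = 7/2 (R = 3/2 + (½)*4 = 3/2 + 2 = 7/2 ≈ 3.5000)
I(J, G) = -5
F(X) = 124
F(I(10, (3 - 1*4)*R))/84436 = 124/84436 = 124*(1/84436) = 31/21109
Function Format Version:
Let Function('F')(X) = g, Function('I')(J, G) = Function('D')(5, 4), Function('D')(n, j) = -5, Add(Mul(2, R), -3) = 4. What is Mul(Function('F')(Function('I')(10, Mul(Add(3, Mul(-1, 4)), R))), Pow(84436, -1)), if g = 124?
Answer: Rational(31, 21109) ≈ 0.0014686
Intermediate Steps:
R = Rational(7, 2) (R = Add(Rational(3, 2), Mul(Rational(1, 2), 4)) = Add(Rational(3, 2), 2) = Rational(7, 2) ≈ 3.5000)
Function('I')(J, G) = -5
Function('F')(X) = 124
Mul(Function('F')(Function('I')(10, Mul(Add(3, Mul(-1, 4)), R))), Pow(84436, -1)) = Mul(124, Pow(84436, -1)) = Mul(124, Rational(1, 84436)) = Rational(31, 21109)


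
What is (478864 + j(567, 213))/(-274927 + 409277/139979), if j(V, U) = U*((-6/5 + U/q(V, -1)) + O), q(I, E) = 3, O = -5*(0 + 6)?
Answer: -26237523781/14801383560 ≈ -1.7726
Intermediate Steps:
O = -30 (O = -5*6 = -30)
j(V, U) = U*(-156/5 + U/3) (j(V, U) = U*((-6/5 + U/3) - 30) = U*(-156/5 + U/3))
(478864 + j(567, 213))/(-274927 + 409277/139979) = (478864 + (1/15)*213*(-468 + 5*213))/(-274927 + 409277/139979) = (478864 + (1/15)*213*(-468 + 1065))/(-274927 + 409277*(1/139979)) = (478864 + (1/15)*213*597)/(-274927 + 409277/139979) = (478864 + 42387/5)/(-38483597256/139979) = (2436707/5)*(-139979/38483597256) = -26237523781/14801383560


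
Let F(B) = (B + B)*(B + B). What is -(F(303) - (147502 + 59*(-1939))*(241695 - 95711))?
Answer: 4831849148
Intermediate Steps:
F(B) = 4*B² (F(B) = (2*B)*(2*B) = 4*B²)
-(F(303) - (147502 + 59*(-1939))*(241695 - 95711)) = -(4*303² - (147502 + 59*(-1939))*(241695 - 95711)) = -(4*91809 - (147502 - 114401)*145984) = -(367236 - 33101*145984) = -(367236 - 1*4832216384) = -(367236 - 4832216384) = -1*(-4831849148) = 4831849148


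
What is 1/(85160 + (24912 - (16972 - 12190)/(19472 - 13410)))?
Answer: 3031/333625841 ≈ 9.0850e-6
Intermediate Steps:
1/(85160 + (24912 - (16972 - 12190)/(19472 - 13410))) = 1/(85160 + (24912 - 4782/6062)) = 1/(85160 + (24912 - 1*2391/3031)) = 1/(85160 + (24912 - 2391/3031)) = 1/(85160 + 75505881/3031) = 1/(333625841/3031) = 3031/333625841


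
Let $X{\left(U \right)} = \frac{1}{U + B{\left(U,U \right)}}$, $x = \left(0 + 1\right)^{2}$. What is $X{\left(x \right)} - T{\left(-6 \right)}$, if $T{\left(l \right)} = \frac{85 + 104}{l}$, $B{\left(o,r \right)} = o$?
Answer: $32$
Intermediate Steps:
$T{\left(l \right)} = \frac{189}{l}$
$x = 1$ ($x = 1^{2} = 1$)
$X{\left(U \right)} = \frac{1}{2 U}$ ($X{\left(U \right)} = \frac{1}{U + U} = \frac{1}{2 U}$)
$X{\left(x \right)} - T{\left(-6 \right)} = \frac{1}{2 \cdot 1} - \frac{189}{-6} = \frac{1}{2} \cdot 1 - 189 \left(- \frac{1}{6}\right) = \frac{1}{2} - - \frac{63}{2} = \frac{1}{2} + \frac{63}{2} = 32$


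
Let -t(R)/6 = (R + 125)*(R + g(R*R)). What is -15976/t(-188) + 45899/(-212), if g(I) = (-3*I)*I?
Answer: -8127513696908525/37539661078332 ≈ -216.50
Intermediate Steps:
g(I) = -3*I**2
t(R) = -6*(125 + R)*(R - 3*R**4) (t(R) = -6*(R + 125)*(R - 3*R**4) = -6*(125 + R)*(R - 3*R**4))
-15976/t(-188) + 45899/(-212) = -15976*(-1/(1128*(-125 - 1*(-188) + 3*(-188)**4 + 375*(-188)**3))) + 45899/(-212) = -15976*(-1/(1128*(-125 + 188 + 3*1249198336 + 375*(-6644672)))) + 45899*(-1/212) = -15976*(-1/(1128*(-125 + 188 + 3747595008 - 2491752000))) - 45899/212 = -15976/(6*(-188)*1255843071) - 45899/212 = -15976/(-1416590984088) - 45899/212 = -15976*(-1/1416590984088) - 45899/212 = 1997/177073873011 - 45899/212 = -8127513696908525/37539661078332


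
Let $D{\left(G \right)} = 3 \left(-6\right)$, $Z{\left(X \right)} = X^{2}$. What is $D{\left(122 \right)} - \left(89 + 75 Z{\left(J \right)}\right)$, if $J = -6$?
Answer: $-2807$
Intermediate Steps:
$D{\left(G \right)} = -18$
$D{\left(122 \right)} - \left(89 + 75 Z{\left(J \right)}\right) = -18 - \left(89 + 75 \left(-6\right)^{2}\right) = -18 - 2789 = -2807$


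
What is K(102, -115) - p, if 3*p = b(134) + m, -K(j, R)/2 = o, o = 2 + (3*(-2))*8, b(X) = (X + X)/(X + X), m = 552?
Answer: -277/3 ≈ -92.333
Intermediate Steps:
b(X) = 1 (b(X) = (2*X)/((2*X)) = (2*X)*(1/(2*X)) = 1)
o = -46 (o = 2 - 6*8 = 2 - 48 = -46)
K(j, R) = 92 (K(j, R) = -2*(-46) = 92)
p = 553/3 (p = (1 + 552)/3 = (⅓)*553 = 553/3 ≈ 184.33)
K(102, -115) - p = 92 - 1*553/3 = 92 - 553/3 = -277/3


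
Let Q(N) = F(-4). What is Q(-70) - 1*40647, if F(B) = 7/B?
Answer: -162595/4 ≈ -40649.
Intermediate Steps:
Q(N) = -7/4 (Q(N) = 7/(-4) = 7*(-¼) = -7/4)
Q(-70) - 1*40647 = -7/4 - 1*40647 = -7/4 - 40647 = -162595/4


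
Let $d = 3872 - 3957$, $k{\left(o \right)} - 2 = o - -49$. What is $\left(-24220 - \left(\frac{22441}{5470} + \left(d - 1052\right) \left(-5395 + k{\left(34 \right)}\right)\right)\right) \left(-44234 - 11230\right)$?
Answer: $\frac{919522867661412}{2735} \approx 3.3621 \cdot 10^{11}$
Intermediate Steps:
$k{\left(o \right)} = 51 + o$ ($k{\left(o \right)} = 2 + \left(o - -49\right) = 2 + \left(o + 49\right) = 2 + \left(49 + o\right) = 51 + o$)
$d = -85$ ($d = 3872 - 3957 = -85$)
$\left(-24220 - \left(\frac{22441}{5470} + \left(d - 1052\right) \left(-5395 + k{\left(34 \right)}\right)\right)\right) \left(-44234 - 11230\right) = \left(-24220 - \left(\frac{22441}{5470} + \left(-85 - 1052\right) \left(-5395 + \left(51 + 34\right)\right)\right)\right) \left(-44234 - 11230\right) = \left(-24220 - \left(\frac{22441}{5470} - 1137 \left(-5395 + 85\right)\right)\right) \left(-55464\right) = \left(-24220 - \left(\frac{22441}{5470} - -6037470\right)\right) \left(-55464\right) = \left(-24220 - \frac{33024983341}{5470}\right) \left(-55464\right) = \left(- \frac{33157466741}{5470}\right) \left(-55464\right) = \frac{919522867661412}{2735}$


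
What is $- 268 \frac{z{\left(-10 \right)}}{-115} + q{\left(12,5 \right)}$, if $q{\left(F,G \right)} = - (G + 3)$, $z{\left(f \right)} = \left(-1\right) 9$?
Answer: $- \frac{3332}{115} \approx -28.974$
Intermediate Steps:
$z{\left(f \right)} = -9$
$q{\left(F,G \right)} = -3 - G$ ($q{\left(F,G \right)} = - (3 + G) = -3 - G$)
$- 268 \frac{z{\left(-10 \right)}}{-115} + q{\left(12,5 \right)} = - 268 \left(- \frac{9}{-115}\right) - 8 = - 268 \left(\left(-9\right) \left(- \frac{1}{115}\right)\right) - 8 = \left(-268\right) \frac{9}{115} - 8 = - \frac{2412}{115} - 8 = - \frac{3332}{115}$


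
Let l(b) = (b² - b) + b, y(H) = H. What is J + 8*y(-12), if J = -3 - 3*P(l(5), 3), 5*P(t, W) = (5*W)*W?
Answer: -126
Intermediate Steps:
l(b) = b²
P(t, W) = W² (P(t, W) = ((5*W)*W)/5 = (5*W²)/5 = W²)
J = -30 (J = -3 - 3*3² = -3 - 3*9 = -3 - 27 = -30)
J + 8*y(-12) = -30 + 8*(-12) = -30 - 96 = -126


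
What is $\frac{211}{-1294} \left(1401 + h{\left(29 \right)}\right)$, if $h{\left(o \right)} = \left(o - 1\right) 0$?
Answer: $- \frac{295611}{1294} \approx -228.45$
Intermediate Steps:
$h{\left(o \right)} = 0$ ($h{\left(o \right)} = \left(-1 + o\right) 0 = 0$)
$\frac{211}{-1294} \left(1401 + h{\left(29 \right)}\right) = \frac{211}{-1294} \left(1401 + 0\right) = 211 \left(- \frac{1}{1294}\right) 1401 = \left(- \frac{211}{1294}\right) 1401 = - \frac{295611}{1294}$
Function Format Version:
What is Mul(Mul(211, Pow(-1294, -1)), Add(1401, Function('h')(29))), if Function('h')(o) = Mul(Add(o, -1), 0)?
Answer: Rational(-295611, 1294) ≈ -228.45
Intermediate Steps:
Function('h')(o) = 0 (Function('h')(o) = Mul(Add(-1, o), 0) = 0)
Mul(Mul(211, Pow(-1294, -1)), Add(1401, Function('h')(29))) = Mul(Mul(211, Pow(-1294, -1)), Add(1401, 0)) = Mul(Mul(211, Rational(-1, 1294)), 1401) = Mul(Rational(-211, 1294), 1401) = Rational(-295611, 1294)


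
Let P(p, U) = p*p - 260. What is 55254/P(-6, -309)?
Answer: -27627/112 ≈ -246.67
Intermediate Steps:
P(p, U) = -260 + p² (P(p, U) = p² - 260 = -260 + p²)
55254/P(-6, -309) = 55254/(-260 + (-6)²) = 55254/(-260 + 36) = 55254/(-224) = 55254*(-1/224) = -27627/112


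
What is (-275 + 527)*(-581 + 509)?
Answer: -18144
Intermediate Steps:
(-275 + 527)*(-581 + 509) = 252*(-72) = -18144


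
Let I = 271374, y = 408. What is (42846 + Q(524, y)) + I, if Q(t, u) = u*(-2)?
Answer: 313404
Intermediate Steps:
Q(t, u) = -2*u
(42846 + Q(524, y)) + I = (42846 - 2*408) + 271374 = (42846 - 816) + 271374 = 42030 + 271374 = 313404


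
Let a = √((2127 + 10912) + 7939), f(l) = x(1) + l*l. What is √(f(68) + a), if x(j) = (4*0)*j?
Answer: √(4624 + √20978) ≈ 69.057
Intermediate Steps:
x(j) = 0 (x(j) = 0*j = 0)
f(l) = l² (f(l) = 0 + l*l = 0 + l² = l²)
a = √20978 (a = √(13039 + 7939) = √20978 ≈ 144.84)
√(f(68) + a) = √(68² + √20978) = √(4624 + √20978)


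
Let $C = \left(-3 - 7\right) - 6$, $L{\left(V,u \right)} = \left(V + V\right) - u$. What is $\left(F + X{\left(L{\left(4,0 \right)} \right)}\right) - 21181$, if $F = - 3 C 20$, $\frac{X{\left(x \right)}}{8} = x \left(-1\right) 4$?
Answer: $-20477$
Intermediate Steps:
$L{\left(V,u \right)} = - u + 2 V$ ($L{\left(V,u \right)} = 2 V - u = - u + 2 V$)
$X{\left(x \right)} = - 32 x$ ($X{\left(x \right)} = 8 x \left(-1\right) 4 = 8 - x 4 = 8 \left(- 4 x\right) = - 32 x$)
$C = -16$ ($C = -10 - 6 = -16$)
$F = 960$ ($F = \left(-3\right) \left(-16\right) 20 = 48 \cdot 20 = 960$)
$\left(F + X{\left(L{\left(4,0 \right)} \right)}\right) - 21181 = \left(960 - 32 \left(\left(-1\right) 0 + 2 \cdot 4\right)\right) - 21181 = \left(960 - 32 \left(0 + 8\right)\right) - 21181 = \left(960 - 256\right) - 21181 = 704 - 21181 = -20477$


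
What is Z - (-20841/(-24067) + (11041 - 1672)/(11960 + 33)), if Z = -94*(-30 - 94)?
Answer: 3363860319500/288635531 ≈ 11654.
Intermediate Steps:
Z = 11656 (Z = -94*(-124) = 11656)
Z - (-20841/(-24067) + (11041 - 1672)/(11960 + 33)) = 11656 - (-20841/(-24067) + (11041 - 1672)/(11960 + 33)) = 11656 - (-20841*(-1/24067) + 9369/11993) = 11656 - (20841/24067 + 9369*(1/11993)) = 11656 - (20841/24067 + 9369/11993) = 11656 - 1*475429836/288635531 = 11656 - 475429836/288635531 = 3363860319500/288635531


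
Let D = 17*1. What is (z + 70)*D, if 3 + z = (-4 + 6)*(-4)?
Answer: 1003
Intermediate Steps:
D = 17
z = -11 (z = -3 + (-4 + 6)*(-4) = -3 + 2*(-4) = -3 - 8 = -11)
(z + 70)*D = (-11 + 70)*17 = 59*17 = 1003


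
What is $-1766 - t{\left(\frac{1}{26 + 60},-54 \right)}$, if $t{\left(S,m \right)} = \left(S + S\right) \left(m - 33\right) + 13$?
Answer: $- \frac{76410}{43} \approx -1777.0$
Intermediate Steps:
$t{\left(S,m \right)} = 13 + 2 S \left(-33 + m\right)$ ($t{\left(S,m \right)} = 2 S \left(-33 + m\right) + 13 = 13 + 2 S \left(-33 + m\right)$)
$-1766 - t{\left(\frac{1}{26 + 60},-54 \right)} = -1766 - \left(13 - \frac{66}{26 + 60} + 2 \frac{1}{26 + 60} \left(-54\right)\right) = -1766 - \left(13 - \frac{66}{86} + 2 \cdot \frac{1}{86} \left(-54\right)\right) = -1766 - \left(13 - \frac{33}{43} + 2 \cdot \frac{1}{86} \left(-54\right)\right) = -1766 - \left(13 - \frac{33}{43} - \frac{54}{43}\right) = -1766 - \frac{472}{43} = - \frac{76410}{43}$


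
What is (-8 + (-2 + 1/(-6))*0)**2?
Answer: 64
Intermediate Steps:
(-8 + (-2 + 1/(-6))*0)**2 = (-8 + (-2 - 1/6)*0)**2 = (-8 - 13/6*0)**2 = (-8 + 0)**2 = (-8)**2 = 64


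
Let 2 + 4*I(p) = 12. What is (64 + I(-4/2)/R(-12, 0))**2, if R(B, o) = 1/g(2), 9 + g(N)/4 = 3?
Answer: 16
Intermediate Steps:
I(p) = 5/2 (I(p) = -1/2 + (1/4)*12 = -1/2 + 3 = 5/2)
g(N) = -24 (g(N) = -36 + 4*3 = -36 + 12 = -24)
R(B, o) = -1/24 (R(B, o) = 1/(-24) = -1/24)
(64 + I(-4/2)/R(-12, 0))**2 = (64 + 5/(2*(-1/24)))**2 = (64 + (5/2)*(-24))**2 = (64 - 60)**2 = 4**2 = 16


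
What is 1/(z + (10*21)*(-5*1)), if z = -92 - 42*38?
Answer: -1/2738 ≈ -0.00036523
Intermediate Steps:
z = -1688 (z = -92 - 1596 = -1688)
1/(z + (10*21)*(-5*1)) = 1/(-1688 + (10*21)*(-5*1)) = 1/(-1688 + 210*(-5)) = 1/(-1688 - 1050) = 1/(-2738) = -1/2738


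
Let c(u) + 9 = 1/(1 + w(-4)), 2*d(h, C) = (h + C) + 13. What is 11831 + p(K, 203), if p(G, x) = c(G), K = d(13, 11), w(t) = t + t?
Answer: 82753/7 ≈ 11822.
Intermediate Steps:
w(t) = 2*t
d(h, C) = 13/2 + C/2 + h/2 (d(h, C) = ((h + C) + 13)/2 = ((C + h) + 13)/2 = (13 + C + h)/2 = 13/2 + C/2 + h/2)
K = 37/2 (K = 13/2 + (½)*11 + (½)*13 = 13/2 + 11/2 + 13/2 = 37/2 ≈ 18.500)
c(u) = -64/7 (c(u) = -9 + 1/(1 + 2*(-4)) = -9 + 1/(1 - 8) = -9 + 1/(-7) = -9 - ⅐ = -64/7)
p(G, x) = -64/7
11831 + p(K, 203) = 11831 - 64/7 = 82753/7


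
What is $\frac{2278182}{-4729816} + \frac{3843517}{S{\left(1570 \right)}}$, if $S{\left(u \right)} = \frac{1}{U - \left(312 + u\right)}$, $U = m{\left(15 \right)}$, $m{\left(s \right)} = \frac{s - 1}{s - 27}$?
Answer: $- \frac{51351492394479955}{7094724} \approx -7.238 \cdot 10^{9}$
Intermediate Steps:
$m{\left(s \right)} = \frac{-1 + s}{-27 + s}$
$U = - \frac{7}{6}$ ($U = \frac{-1 + 15}{-27 + 15} = \frac{1}{-12} \cdot 14 = \left(- \frac{1}{12}\right) 14 = - \frac{7}{6} \approx -1.1667$)
$S{\left(u \right)} = \frac{1}{- \frac{1879}{6} - u}$ ($S{\left(u \right)} = \frac{1}{- \frac{7}{6} - \left(312 + u\right)} = \frac{1}{- \frac{1879}{6} - u}$)
$\frac{2278182}{-4729816} + \frac{3843517}{S{\left(1570 \right)}} = \frac{2278182}{-4729816} + \frac{3843517}{\left(-6\right) \frac{1}{1879 + 6 \cdot 1570}} = 2278182 \left(- \frac{1}{4729816}\right) + \frac{3843517}{\left(-6\right) \frac{1}{1879 + 9420}} = - \frac{1139091}{2364908} + \frac{3843517}{\left(-6\right) \frac{1}{11299}} = - \frac{1139091}{2364908} + \frac{3843517}{- \frac{6}{11299}} = - \frac{1139091}{2364908} + 3843517 \left(- \frac{11299}{6}\right) = - \frac{1139091}{2364908} - \frac{43427898583}{6} = - \frac{51351492394479955}{7094724}$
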